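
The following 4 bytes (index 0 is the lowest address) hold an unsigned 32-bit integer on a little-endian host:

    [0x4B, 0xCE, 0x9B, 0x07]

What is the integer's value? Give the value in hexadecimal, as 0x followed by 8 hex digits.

0x079BCE4B

In little-endian order the low byte comes first in memory.
Reassemble most-significant byte first: 07 9B CE 4B → 0x079BCE4B.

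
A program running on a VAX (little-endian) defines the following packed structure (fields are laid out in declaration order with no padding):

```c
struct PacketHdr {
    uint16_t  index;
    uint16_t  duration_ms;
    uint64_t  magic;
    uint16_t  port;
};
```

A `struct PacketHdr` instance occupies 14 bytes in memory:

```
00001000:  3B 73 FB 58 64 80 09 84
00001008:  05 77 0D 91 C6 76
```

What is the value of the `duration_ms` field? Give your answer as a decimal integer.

`duration_ms` follows `index` (2 bytes), so it starts at byte offset 2 and occupies 2 bytes.
Bytes at offsets 2..3: FB 58.
Little-endian: lowest address holds the least-significant byte.
Reassemble most-significant byte first: 58 FB → 0x58FB.
0x58FB = 22779.

22779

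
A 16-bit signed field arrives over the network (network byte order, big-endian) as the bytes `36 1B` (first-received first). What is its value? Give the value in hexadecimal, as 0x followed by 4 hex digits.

0x361B

Big-endian: lowest address holds the most-significant byte.
The bytes are already most-significant first: 0x361B.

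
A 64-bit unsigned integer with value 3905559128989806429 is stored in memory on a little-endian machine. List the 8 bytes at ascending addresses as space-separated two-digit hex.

3905559128989806429 in hexadecimal, padded to 64 bits, is 0x36335555D4B8AF5D.
Split into bytes (most-significant first): 36 33 55 55 D4 B8 AF 5D.
Little-endian: lowest address holds the least-significant byte.
So at ascending addresses the bytes are 5D AF B8 D4 55 55 33 36.

5D AF B8 D4 55 55 33 36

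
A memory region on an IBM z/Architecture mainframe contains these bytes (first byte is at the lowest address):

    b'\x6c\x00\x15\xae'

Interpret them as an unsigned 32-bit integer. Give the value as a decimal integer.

Big-endian stores the most-significant byte at the lowest address.
The bytes are already most-significant first: 0x6C0015AE.
0x6C0015AE = 1811944878.

1811944878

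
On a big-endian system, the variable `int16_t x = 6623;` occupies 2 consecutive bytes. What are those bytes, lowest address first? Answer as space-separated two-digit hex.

6623 in hexadecimal, padded to 16 bits, is 0x19DF.
Split into bytes (most-significant first): 19 DF.
Big-endian stores the most-significant byte at the lowest address.
So the memory order matches the most-significant-first order: 19 DF.

19 DF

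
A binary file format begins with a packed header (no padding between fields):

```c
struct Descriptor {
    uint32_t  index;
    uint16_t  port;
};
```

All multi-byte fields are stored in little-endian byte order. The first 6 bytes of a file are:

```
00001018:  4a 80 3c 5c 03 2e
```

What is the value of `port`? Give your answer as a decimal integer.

`port` follows `index` (4 bytes), so it starts at byte offset 4 and occupies 2 bytes.
Bytes at offsets 4..5: 03 2E.
Little-endian stores the least-significant byte at the lowest address.
Reassemble most-significant byte first: 2E 03 → 0x2E03.
0x2E03 = 11779.

11779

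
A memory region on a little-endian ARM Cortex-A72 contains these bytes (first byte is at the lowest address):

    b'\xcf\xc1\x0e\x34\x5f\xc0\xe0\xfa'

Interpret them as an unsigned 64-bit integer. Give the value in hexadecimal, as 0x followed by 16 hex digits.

0xFAE0C05F340EC1CF

Little-endian stores the least-significant byte at the lowest address.
Reassemble most-significant byte first: FA E0 C0 5F 34 0E C1 CF → 0xFAE0C05F340EC1CF.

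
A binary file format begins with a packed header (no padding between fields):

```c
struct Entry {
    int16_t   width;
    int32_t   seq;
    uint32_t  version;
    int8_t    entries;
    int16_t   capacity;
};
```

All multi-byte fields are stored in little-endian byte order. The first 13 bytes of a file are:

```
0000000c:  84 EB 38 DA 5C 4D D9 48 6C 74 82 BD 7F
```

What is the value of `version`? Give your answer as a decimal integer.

1953253593

`version` follows `width` (2 B), `seq` (4 B), so it starts at offset 2 + 4 = 6 and occupies 4 bytes.
Bytes at offsets 6..9: D9 48 6C 74.
Little-endian stores the least-significant byte at the lowest address.
Reassemble most-significant byte first: 74 6C 48 D9 → 0x746C48D9.
0x746C48D9 = 1953253593.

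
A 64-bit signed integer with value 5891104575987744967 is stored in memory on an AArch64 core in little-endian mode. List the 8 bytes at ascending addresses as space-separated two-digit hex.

C7 80 6D 42 66 68 C1 51

5891104575987744967 in hexadecimal, padded to 64 bits, is 0x51C16866426D80C7.
Split into bytes (most-significant first): 51 C1 68 66 42 6D 80 C7.
Little-endian stores the least-significant byte at the lowest address.
So at ascending addresses the bytes are C7 80 6D 42 66 68 C1 51.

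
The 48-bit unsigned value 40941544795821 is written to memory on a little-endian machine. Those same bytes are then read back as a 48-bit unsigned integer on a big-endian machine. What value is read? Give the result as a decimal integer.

191238711163941

40941544795821 in 48-bit hexadecimal is 0x253C723BEEAD.
Stored little-endian, the bytes at ascending addresses are AD EE 3B 72 3C 25.
Read back as big-endian, the last byte is least significant, giving 0xADEE3B723C25.
0xADEE3B723C25 = 191238711163941.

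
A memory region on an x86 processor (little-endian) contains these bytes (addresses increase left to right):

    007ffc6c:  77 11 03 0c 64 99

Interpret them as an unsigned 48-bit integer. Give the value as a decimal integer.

168654977306999

Little-endian stores the least-significant byte at the lowest address.
Reassemble most-significant byte first: 99 64 0C 03 11 77 → 0x99640C031177.
0x99640C031177 = 168654977306999.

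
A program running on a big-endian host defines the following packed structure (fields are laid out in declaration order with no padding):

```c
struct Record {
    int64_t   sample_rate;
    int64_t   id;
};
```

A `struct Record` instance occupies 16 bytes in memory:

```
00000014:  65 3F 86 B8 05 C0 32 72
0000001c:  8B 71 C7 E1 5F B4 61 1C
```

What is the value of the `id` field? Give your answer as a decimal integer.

`id` follows `sample_rate` (8 bytes), so it starts at byte offset 8 and occupies 8 bytes.
Bytes at offsets 8..15: 8B 71 C7 E1 5F B4 61 1C.
In big-endian order the high byte comes first in memory.
The bytes are already most-significant first: 0x8B71C7E15FB4611C.
Top bit is set, so as a signed 64-bit value this is 0x8B71C7E15FB4611C − 2^64 = -8398712059282038500.

-8398712059282038500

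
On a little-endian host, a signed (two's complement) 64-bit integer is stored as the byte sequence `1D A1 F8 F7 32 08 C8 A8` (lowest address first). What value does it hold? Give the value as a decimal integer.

Little-endian: lowest address holds the least-significant byte.
Reassemble most-significant byte first: A8 C8 08 32 F7 F8 A1 1D → 0xA8C80832F7F8A11D.
Top bit is set, so as a signed 64-bit value this is 0xA8C80832F7F8A11D − 2^64 = -6284764264993873635.

-6284764264993873635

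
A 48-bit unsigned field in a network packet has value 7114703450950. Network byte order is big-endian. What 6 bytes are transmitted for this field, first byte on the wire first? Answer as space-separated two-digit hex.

06 78 85 5F 33 46

7114703450950 in hexadecimal, padded to 48 bits, is 0x0678855F3346.
Split into bytes (most-significant first): 06 78 85 5F 33 46.
Big-endian stores the most-significant byte at the lowest address.
So the memory order matches the most-significant-first order: 06 78 85 5F 33 46.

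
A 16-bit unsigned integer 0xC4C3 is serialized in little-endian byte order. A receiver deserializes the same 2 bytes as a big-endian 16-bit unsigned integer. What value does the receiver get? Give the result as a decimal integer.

50116

Stored little-endian, the bytes at ascending addresses are C3 C4.
Read back as big-endian, the last byte is least significant, giving 0xC3C4.
0xC3C4 = 50116.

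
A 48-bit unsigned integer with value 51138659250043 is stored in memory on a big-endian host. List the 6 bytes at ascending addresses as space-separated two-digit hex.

2E 82 A5 9E 6F 7B

51138659250043 in hexadecimal, padded to 48 bits, is 0x2E82A59E6F7B.
Split into bytes (most-significant first): 2E 82 A5 9E 6F 7B.
Big-endian stores the most-significant byte at the lowest address.
So the memory order matches the most-significant-first order: 2E 82 A5 9E 6F 7B.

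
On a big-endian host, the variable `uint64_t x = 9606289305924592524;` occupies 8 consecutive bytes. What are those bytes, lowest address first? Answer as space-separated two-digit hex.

85 50 65 3A 39 44 E3 8C

9606289305924592524 in hexadecimal, padded to 64 bits, is 0x8550653A3944E38C.
Split into bytes (most-significant first): 85 50 65 3A 39 44 E3 8C.
Big-endian stores the most-significant byte at the lowest address.
So the memory order matches the most-significant-first order: 85 50 65 3A 39 44 E3 8C.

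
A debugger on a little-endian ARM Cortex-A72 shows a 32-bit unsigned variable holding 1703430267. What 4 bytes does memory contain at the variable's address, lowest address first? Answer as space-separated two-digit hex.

1703430267 in hexadecimal, padded to 32 bits, is 0x6588487B.
Split into bytes (most-significant first): 65 88 48 7B.
In little-endian order the low byte comes first in memory.
So at ascending addresses the bytes are 7B 48 88 65.

7B 48 88 65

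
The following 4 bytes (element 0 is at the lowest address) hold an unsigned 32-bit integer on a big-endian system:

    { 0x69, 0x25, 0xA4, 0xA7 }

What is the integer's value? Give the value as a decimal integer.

1764074663

Big-endian: lowest address holds the most-significant byte.
The bytes are already most-significant first: 0x6925A4A7.
0x6925A4A7 = 1764074663.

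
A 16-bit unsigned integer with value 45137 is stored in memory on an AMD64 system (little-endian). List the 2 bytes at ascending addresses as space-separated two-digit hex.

51 B0

45137 in hexadecimal, padded to 16 bits, is 0xB051.
Split into bytes (most-significant first): B0 51.
In little-endian order the low byte comes first in memory.
So at ascending addresses the bytes are 51 B0.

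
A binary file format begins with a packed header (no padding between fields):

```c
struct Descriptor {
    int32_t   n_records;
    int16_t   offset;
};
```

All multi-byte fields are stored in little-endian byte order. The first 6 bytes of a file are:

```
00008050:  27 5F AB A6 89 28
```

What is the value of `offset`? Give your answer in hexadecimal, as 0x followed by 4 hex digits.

0x2889

`offset` follows `n_records` (4 bytes), so it starts at byte offset 4 and occupies 2 bytes.
Bytes at offsets 4..5: 89 28.
Little-endian: lowest address holds the least-significant byte.
Reassemble most-significant byte first: 28 89 → 0x2889.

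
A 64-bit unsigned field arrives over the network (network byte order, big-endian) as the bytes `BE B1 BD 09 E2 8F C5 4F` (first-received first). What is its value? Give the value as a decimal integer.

In big-endian order the high byte comes first in memory.
The bytes are already most-significant first: 0xBEB1BD09E28FC54F.
0xBEB1BD09E28FC54F = 13740971788237522255.

13740971788237522255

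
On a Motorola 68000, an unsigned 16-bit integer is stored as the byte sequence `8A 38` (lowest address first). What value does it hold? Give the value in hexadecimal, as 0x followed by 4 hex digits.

In big-endian order the high byte comes first in memory.
The bytes are already most-significant first: 0x8A38.

0x8A38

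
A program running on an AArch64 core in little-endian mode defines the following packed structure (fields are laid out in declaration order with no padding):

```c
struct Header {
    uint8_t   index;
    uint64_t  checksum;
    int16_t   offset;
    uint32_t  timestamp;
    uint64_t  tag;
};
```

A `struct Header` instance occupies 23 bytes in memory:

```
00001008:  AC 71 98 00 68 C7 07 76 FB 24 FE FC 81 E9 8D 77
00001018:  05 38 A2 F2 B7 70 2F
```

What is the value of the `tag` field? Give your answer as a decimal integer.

3418434369905755511

`tag` follows `index` (1 B), `checksum` (8 B), `offset` (2 B), `timestamp` (4 B), so it starts at offset 1 + 8 + 2 + 4 = 15 and occupies 8 bytes.
Bytes at offsets 15..22: 77 05 38 A2 F2 B7 70 2F.
In little-endian order the low byte comes first in memory.
Reassemble most-significant byte first: 2F 70 B7 F2 A2 38 05 77 → 0x2F70B7F2A2380577.
0x2F70B7F2A2380577 = 3418434369905755511.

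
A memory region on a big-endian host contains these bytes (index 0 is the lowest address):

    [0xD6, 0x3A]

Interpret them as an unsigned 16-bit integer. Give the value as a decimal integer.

Big-endian stores the most-significant byte at the lowest address.
The bytes are already most-significant first: 0xD63A.
0xD63A = 54842.

54842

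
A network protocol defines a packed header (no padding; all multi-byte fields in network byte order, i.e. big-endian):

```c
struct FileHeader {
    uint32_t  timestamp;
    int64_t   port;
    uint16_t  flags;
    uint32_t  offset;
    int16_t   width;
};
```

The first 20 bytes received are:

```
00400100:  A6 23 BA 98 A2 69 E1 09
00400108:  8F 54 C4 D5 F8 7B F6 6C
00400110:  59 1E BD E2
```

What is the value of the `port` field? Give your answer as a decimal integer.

`port` follows `timestamp` (4 bytes), so it starts at byte offset 4 and occupies 8 bytes.
Bytes at offsets 4..11: A2 69 E1 09 8F 54 C4 D5.
Big-endian stores the most-significant byte at the lowest address.
The bytes are already most-significant first: 0xA269E1098F54C4D5.
Top bit is set, so as a signed 64-bit value this is 0xA269E1098F54C4D5 − 2^64 = -6743611535834954539.

-6743611535834954539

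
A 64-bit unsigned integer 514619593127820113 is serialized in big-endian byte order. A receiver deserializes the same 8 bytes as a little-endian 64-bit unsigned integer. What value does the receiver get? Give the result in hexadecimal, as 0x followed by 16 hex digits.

514619593127820113 in 64-bit hexadecimal is 0x07244BCB1AD6FB51.
Stored big-endian, the bytes at ascending addresses are 07 24 4B CB 1A D6 FB 51.
Read back as little-endian, the first byte is least significant, giving 0x51FBD61ACB4B2407.

0x51FBD61ACB4B2407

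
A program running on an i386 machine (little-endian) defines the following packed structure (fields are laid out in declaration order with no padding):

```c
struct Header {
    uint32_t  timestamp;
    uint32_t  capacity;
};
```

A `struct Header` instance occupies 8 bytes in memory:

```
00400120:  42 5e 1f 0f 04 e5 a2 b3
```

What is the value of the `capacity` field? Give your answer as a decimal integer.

3013797124

`capacity` follows `timestamp` (4 bytes), so it starts at byte offset 4 and occupies 4 bytes.
Bytes at offsets 4..7: 04 E5 A2 B3.
Little-endian: lowest address holds the least-significant byte.
Reassemble most-significant byte first: B3 A2 E5 04 → 0xB3A2E504.
0xB3A2E504 = 3013797124.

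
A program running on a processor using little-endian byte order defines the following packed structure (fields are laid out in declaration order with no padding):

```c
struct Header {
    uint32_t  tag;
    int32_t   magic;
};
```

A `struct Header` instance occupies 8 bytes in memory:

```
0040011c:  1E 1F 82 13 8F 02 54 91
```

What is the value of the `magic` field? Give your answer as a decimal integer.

`magic` follows `tag` (4 bytes), so it starts at byte offset 4 and occupies 4 bytes.
Bytes at offsets 4..7: 8F 02 54 91.
In little-endian order the low byte comes first in memory.
Reassemble most-significant byte first: 91 54 02 8F → 0x9154028F.
Top bit is set, so as a signed 32-bit value this is 0x9154028F − 2^32 = -1856765297.

-1856765297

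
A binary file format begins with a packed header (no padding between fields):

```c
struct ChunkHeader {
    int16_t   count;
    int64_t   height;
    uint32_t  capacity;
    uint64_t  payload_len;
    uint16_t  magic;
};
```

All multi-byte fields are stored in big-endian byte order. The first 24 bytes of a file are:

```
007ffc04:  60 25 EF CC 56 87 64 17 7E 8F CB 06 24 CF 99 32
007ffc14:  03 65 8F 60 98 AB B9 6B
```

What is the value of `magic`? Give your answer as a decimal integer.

`magic` follows `count` (2 B), `height` (8 B), `capacity` (4 B), `payload_len` (8 B), so it starts at offset 2 + 8 + 4 + 8 = 22 and occupies 2 bytes.
Bytes at offsets 22..23: B9 6B.
Big-endian: lowest address holds the most-significant byte.
The bytes are already most-significant first: 0xB96B.
0xB96B = 47467.

47467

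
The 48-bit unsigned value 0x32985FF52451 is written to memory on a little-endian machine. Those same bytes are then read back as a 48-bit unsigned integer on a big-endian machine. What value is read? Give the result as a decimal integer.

89219177355314

Stored little-endian, the bytes at ascending addresses are 51 24 F5 5F 98 32.
Read back as big-endian, the last byte is least significant, giving 0x5124F55F9832.
0x5124F55F9832 = 89219177355314.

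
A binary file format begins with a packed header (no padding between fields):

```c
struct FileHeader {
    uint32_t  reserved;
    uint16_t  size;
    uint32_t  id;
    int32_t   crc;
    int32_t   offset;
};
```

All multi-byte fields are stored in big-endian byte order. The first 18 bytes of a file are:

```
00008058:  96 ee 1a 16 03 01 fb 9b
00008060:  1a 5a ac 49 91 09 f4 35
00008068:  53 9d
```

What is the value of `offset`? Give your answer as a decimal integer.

`offset` follows `reserved` (4 B), `size` (2 B), `id` (4 B), `crc` (4 B), so it starts at offset 4 + 2 + 4 + 4 = 14 and occupies 4 bytes.
Bytes at offsets 14..17: F4 35 53 9D.
Big-endian stores the most-significant byte at the lowest address.
The bytes are already most-significant first: 0xF435539D.
Top bit is set, so as a signed 32-bit value this is 0xF435539D − 2^32 = -197831779.

-197831779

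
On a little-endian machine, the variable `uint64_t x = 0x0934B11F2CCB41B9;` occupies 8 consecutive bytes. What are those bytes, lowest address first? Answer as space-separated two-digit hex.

B9 41 CB 2C 1F B1 34 09

Split into bytes (most-significant first): 09 34 B1 1F 2C CB 41 B9.
In little-endian order the low byte comes first in memory.
So at ascending addresses the bytes are B9 41 CB 2C 1F B1 34 09.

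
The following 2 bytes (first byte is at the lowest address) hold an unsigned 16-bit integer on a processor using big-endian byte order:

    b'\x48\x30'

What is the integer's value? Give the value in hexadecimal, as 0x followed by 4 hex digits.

Big-endian stores the most-significant byte at the lowest address.
The bytes are already most-significant first: 0x4830.

0x4830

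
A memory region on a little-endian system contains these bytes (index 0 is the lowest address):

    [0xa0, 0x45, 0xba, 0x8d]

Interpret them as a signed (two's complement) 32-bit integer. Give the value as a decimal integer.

In little-endian order the low byte comes first in memory.
Reassemble most-significant byte first: 8D BA 45 A0 → 0x8DBA45A0.
Top bit is set, so as a signed 32-bit value this is 0x8DBA45A0 − 2^32 = -1917172320.

-1917172320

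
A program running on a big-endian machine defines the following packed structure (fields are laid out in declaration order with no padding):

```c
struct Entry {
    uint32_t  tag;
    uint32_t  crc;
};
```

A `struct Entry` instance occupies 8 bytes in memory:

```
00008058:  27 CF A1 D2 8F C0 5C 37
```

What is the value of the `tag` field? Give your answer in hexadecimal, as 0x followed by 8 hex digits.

0x27CFA1D2

`tag` is the first field, at byte offset 0, occupying 4 bytes.
Bytes at offsets 0..3: 27 CF A1 D2.
Big-endian stores the most-significant byte at the lowest address.
The bytes are already most-significant first: 0x27CFA1D2.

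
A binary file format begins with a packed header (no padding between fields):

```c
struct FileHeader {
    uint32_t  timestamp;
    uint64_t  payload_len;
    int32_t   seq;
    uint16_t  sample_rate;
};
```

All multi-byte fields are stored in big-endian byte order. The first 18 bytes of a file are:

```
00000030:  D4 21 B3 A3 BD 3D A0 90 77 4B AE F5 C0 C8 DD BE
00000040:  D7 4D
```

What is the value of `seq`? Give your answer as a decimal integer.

`seq` follows `timestamp` (4 B), `payload_len` (8 B), so it starts at offset 4 + 8 = 12 and occupies 4 bytes.
Bytes at offsets 12..15: C0 C8 DD BE.
Big-endian: lowest address holds the most-significant byte.
The bytes are already most-significant first: 0xC0C8DDBE.
Top bit is set, so as a signed 32-bit value this is 0xC0C8DDBE − 2^32 = -1060577858.

-1060577858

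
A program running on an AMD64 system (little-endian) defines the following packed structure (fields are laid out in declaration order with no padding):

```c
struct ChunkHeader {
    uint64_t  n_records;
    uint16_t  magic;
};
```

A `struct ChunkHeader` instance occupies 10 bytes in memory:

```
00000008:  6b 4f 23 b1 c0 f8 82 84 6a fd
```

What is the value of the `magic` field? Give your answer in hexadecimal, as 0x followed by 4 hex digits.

0xFD6A

`magic` follows `n_records` (8 bytes), so it starts at byte offset 8 and occupies 2 bytes.
Bytes at offsets 8..9: 6A FD.
In little-endian order the low byte comes first in memory.
Reassemble most-significant byte first: FD 6A → 0xFD6A.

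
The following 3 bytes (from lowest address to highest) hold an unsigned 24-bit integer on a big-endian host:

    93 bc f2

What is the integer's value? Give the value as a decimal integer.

9682162

In big-endian order the high byte comes first in memory.
The bytes are already most-significant first: 0x93BCF2.
0x93BCF2 = 9682162.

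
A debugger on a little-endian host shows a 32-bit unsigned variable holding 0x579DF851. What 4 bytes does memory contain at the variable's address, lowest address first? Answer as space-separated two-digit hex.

Split into bytes (most-significant first): 57 9D F8 51.
Little-endian: lowest address holds the least-significant byte.
So at ascending addresses the bytes are 51 F8 9D 57.

51 F8 9D 57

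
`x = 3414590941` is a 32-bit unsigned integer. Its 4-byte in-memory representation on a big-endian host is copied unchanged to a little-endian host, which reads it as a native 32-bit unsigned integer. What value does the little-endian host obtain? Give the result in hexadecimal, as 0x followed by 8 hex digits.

3414590941 in 32-bit hexadecimal is 0xCB8685DD.
Stored big-endian, the bytes at ascending addresses are CB 86 85 DD.
Read back as little-endian, the first byte is least significant, giving 0xDD8586CB.

0xDD8586CB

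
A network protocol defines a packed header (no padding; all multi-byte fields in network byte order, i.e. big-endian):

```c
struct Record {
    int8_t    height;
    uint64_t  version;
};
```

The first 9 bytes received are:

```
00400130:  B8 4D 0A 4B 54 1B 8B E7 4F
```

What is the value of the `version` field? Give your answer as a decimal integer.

5551332315299047247

`version` follows `height` (1 byte), so it starts at byte offset 1 and occupies 8 bytes.
Bytes at offsets 1..8: 4D 0A 4B 54 1B 8B E7 4F.
In big-endian order the high byte comes first in memory.
The bytes are already most-significant first: 0x4D0A4B541B8BE74F.
0x4D0A4B541B8BE74F = 5551332315299047247.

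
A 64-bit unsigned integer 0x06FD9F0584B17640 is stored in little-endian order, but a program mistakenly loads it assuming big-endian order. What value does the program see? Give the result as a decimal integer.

4645095246267415814

Stored little-endian, the bytes at ascending addresses are 40 76 B1 84 05 9F FD 06.
Read back as big-endian, the last byte is least significant, giving 0x4076B184059FFD06.
0x4076B184059FFD06 = 4645095246267415814.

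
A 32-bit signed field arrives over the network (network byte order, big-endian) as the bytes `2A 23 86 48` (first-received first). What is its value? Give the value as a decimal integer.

Big-endian stores the most-significant byte at the lowest address.
The bytes are already most-significant first: 0x2A238648.
0x2A238648 = 706971208.

706971208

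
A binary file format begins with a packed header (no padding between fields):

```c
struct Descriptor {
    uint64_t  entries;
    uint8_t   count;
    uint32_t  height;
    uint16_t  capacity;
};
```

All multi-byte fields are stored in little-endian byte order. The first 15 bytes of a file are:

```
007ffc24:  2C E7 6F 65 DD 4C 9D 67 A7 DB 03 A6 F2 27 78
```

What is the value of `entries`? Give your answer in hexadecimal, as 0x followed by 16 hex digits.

0x679D4CDD656FE72C

`entries` is the first field, at byte offset 0, occupying 8 bytes.
Bytes at offsets 0..7: 2C E7 6F 65 DD 4C 9D 67.
Little-endian: lowest address holds the least-significant byte.
Reassemble most-significant byte first: 67 9D 4C DD 65 6F E7 2C → 0x679D4CDD656FE72C.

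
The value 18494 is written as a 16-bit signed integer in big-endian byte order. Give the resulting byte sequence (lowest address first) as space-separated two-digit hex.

48 3E

18494 in hexadecimal, padded to 16 bits, is 0x483E.
Split into bytes (most-significant first): 48 3E.
Big-endian: lowest address holds the most-significant byte.
So the memory order matches the most-significant-first order: 48 3E.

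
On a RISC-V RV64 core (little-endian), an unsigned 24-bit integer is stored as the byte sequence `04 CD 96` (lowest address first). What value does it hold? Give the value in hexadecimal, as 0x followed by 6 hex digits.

0x96CD04

In little-endian order the low byte comes first in memory.
Reassemble most-significant byte first: 96 CD 04 → 0x96CD04.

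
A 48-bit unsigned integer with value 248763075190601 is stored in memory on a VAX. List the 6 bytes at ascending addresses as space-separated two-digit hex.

49 DF BA AA 3F E2

248763075190601 in hexadecimal, padded to 48 bits, is 0xE23FAABADF49.
Split into bytes (most-significant first): E2 3F AA BA DF 49.
Little-endian: lowest address holds the least-significant byte.
So at ascending addresses the bytes are 49 DF BA AA 3F E2.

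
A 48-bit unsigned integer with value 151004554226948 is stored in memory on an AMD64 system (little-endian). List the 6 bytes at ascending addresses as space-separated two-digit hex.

04 6D D0 7C 56 89

151004554226948 in hexadecimal, padded to 48 bits, is 0x89567CD06D04.
Split into bytes (most-significant first): 89 56 7C D0 6D 04.
Little-endian: lowest address holds the least-significant byte.
So at ascending addresses the bytes are 04 6D D0 7C 56 89.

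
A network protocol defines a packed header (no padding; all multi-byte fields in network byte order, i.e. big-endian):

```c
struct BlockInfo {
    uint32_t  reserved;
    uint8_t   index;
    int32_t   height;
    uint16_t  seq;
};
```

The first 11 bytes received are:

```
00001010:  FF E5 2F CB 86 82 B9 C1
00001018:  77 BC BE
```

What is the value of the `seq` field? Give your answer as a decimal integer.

`seq` follows `reserved` (4 B), `index` (1 B), `height` (4 B), so it starts at offset 4 + 1 + 4 = 9 and occupies 2 bytes.
Bytes at offsets 9..10: BC BE.
In big-endian order the high byte comes first in memory.
The bytes are already most-significant first: 0xBCBE.
0xBCBE = 48318.

48318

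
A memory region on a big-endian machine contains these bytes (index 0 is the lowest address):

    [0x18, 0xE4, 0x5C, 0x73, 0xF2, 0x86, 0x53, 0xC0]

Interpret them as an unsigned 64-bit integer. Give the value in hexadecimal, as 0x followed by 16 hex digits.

Big-endian stores the most-significant byte at the lowest address.
The bytes are already most-significant first: 0x18E45C73F28653C0.

0x18E45C73F28653C0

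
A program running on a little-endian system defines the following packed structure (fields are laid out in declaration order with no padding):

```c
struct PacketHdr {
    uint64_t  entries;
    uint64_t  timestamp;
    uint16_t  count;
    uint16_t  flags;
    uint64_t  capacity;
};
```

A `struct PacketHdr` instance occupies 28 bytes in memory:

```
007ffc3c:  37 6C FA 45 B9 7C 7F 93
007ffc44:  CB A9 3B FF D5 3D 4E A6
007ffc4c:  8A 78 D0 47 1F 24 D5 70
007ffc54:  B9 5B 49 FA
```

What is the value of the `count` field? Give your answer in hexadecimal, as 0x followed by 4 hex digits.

`count` follows `entries` (8 B), `timestamp` (8 B), so it starts at offset 8 + 8 = 16 and occupies 2 bytes.
Bytes at offsets 16..17: 8A 78.
Little-endian: lowest address holds the least-significant byte.
Reassemble most-significant byte first: 78 8A → 0x788A.

0x788A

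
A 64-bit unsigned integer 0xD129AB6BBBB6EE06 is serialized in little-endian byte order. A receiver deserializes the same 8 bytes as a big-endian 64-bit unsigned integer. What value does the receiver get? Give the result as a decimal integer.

Stored little-endian, the bytes at ascending addresses are 06 EE B6 BB 6B AB 29 D1.
Read back as big-endian, the last byte is least significant, giving 0x06EEB6BB6BAB29D1.
0x06EEB6BB6BAB29D1 = 499537524766222801.

499537524766222801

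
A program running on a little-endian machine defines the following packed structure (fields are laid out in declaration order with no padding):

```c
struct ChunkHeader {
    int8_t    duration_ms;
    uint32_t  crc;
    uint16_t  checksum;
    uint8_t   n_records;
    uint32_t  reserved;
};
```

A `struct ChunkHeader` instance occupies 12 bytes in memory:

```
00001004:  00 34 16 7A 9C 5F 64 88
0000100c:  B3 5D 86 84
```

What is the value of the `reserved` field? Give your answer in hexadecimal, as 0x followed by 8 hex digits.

0x84865DB3

`reserved` follows `duration_ms` (1 B), `crc` (4 B), `checksum` (2 B), `n_records` (1 B), so it starts at offset 1 + 4 + 2 + 1 = 8 and occupies 4 bytes.
Bytes at offsets 8..11: B3 5D 86 84.
Little-endian: lowest address holds the least-significant byte.
Reassemble most-significant byte first: 84 86 5D B3 → 0x84865DB3.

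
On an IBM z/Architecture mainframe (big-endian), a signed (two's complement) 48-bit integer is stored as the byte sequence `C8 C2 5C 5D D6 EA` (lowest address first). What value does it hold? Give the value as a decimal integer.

-60737877846294

In big-endian order the high byte comes first in memory.
The bytes are already most-significant first: 0xC8C25C5DD6EA.
Top bit is set, so as a signed 48-bit value this is 0xC8C25C5DD6EA − 2^48 = -60737877846294.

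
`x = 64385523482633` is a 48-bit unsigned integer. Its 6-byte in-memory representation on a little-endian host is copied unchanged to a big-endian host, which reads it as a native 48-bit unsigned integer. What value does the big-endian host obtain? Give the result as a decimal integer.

10446466485818

64385523482633 in 48-bit hexadecimal is 0x3A8EEC418009.
Stored little-endian, the bytes at ascending addresses are 09 80 41 EC 8E 3A.
Read back as big-endian, the last byte is least significant, giving 0x098041EC8E3A.
0x098041EC8E3A = 10446466485818.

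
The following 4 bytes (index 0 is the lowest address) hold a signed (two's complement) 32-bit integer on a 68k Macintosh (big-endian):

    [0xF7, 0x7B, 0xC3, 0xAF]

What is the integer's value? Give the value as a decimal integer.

Big-endian: lowest address holds the most-significant byte.
The bytes are already most-significant first: 0xF77BC3AF.
Top bit is set, so as a signed 32-bit value this is 0xF77BC3AF − 2^32 = -142883921.

-142883921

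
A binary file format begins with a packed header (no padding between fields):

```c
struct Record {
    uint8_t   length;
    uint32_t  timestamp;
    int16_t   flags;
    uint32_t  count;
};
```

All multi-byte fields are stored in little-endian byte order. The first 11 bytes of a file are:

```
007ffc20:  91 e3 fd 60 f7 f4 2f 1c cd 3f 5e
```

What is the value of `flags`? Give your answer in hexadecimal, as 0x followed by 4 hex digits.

0x2FF4

`flags` follows `length` (1 B), `timestamp` (4 B), so it starts at offset 1 + 4 = 5 and occupies 2 bytes.
Bytes at offsets 5..6: F4 2F.
Little-endian: lowest address holds the least-significant byte.
Reassemble most-significant byte first: 2F F4 → 0x2FF4.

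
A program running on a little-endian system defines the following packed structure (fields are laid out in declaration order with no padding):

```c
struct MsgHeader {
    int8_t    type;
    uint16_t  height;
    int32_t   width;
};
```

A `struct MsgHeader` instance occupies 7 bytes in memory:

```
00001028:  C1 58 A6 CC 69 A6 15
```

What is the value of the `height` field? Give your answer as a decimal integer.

42584

`height` follows `type` (1 byte), so it starts at byte offset 1 and occupies 2 bytes.
Bytes at offsets 1..2: 58 A6.
In little-endian order the low byte comes first in memory.
Reassemble most-significant byte first: A6 58 → 0xA658.
0xA658 = 42584.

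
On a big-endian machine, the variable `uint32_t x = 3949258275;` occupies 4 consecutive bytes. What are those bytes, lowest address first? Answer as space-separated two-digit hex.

3949258275 in hexadecimal, padded to 32 bits, is 0xEB64E623.
Split into bytes (most-significant first): EB 64 E6 23.
In big-endian order the high byte comes first in memory.
So the memory order matches the most-significant-first order: EB 64 E6 23.

EB 64 E6 23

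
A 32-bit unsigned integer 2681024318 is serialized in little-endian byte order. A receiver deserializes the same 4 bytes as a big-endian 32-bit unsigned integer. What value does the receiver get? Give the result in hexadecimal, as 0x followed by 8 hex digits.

0x3E2FCD9F

2681024318 in 32-bit hexadecimal is 0x9FCD2F3E.
Stored little-endian, the bytes at ascending addresses are 3E 2F CD 9F.
Read back as big-endian, the last byte is least significant, giving 0x3E2FCD9F.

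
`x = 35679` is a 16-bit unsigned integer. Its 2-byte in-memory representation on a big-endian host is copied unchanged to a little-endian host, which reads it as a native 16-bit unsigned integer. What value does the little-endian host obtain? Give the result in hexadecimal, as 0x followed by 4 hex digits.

35679 in 16-bit hexadecimal is 0x8B5F.
Stored big-endian, the bytes at ascending addresses are 8B 5F.
Read back as little-endian, the first byte is least significant, giving 0x5F8B.

0x5F8B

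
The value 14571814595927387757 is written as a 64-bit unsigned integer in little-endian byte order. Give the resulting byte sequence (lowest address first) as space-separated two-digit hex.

6D AE 1A 93 2B 7C 39 CA

14571814595927387757 in hexadecimal, padded to 64 bits, is 0xCA397C2B931AAE6D.
Split into bytes (most-significant first): CA 39 7C 2B 93 1A AE 6D.
In little-endian order the low byte comes first in memory.
So at ascending addresses the bytes are 6D AE 1A 93 2B 7C 39 CA.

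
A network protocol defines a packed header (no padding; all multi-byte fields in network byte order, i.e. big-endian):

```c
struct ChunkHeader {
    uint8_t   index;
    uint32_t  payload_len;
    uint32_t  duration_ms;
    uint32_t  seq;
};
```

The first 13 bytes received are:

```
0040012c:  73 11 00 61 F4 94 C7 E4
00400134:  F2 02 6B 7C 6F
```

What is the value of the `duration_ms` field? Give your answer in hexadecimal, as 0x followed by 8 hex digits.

`duration_ms` follows `index` (1 B), `payload_len` (4 B), so it starts at offset 1 + 4 = 5 and occupies 4 bytes.
Bytes at offsets 5..8: 94 C7 E4 F2.
Big-endian: lowest address holds the most-significant byte.
The bytes are already most-significant first: 0x94C7E4F2.

0x94C7E4F2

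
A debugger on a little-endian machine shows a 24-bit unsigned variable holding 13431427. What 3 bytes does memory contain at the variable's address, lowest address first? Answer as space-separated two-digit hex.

83 F2 CC

13431427 in hexadecimal, padded to 24 bits, is 0xCCF283.
Split into bytes (most-significant first): CC F2 83.
Little-endian stores the least-significant byte at the lowest address.
So at ascending addresses the bytes are 83 F2 CC.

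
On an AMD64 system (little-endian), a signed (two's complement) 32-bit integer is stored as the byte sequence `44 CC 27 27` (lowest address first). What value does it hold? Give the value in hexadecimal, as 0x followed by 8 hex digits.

In little-endian order the low byte comes first in memory.
Reassemble most-significant byte first: 27 27 CC 44 → 0x2727CC44.

0x2727CC44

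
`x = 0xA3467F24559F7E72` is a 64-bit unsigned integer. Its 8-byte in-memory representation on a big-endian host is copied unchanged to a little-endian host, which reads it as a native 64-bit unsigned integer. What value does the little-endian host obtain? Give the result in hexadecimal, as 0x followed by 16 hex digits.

0x727E9F55247F46A3

Stored big-endian, the bytes at ascending addresses are A3 46 7F 24 55 9F 7E 72.
Read back as little-endian, the first byte is least significant, giving 0x727E9F55247F46A3.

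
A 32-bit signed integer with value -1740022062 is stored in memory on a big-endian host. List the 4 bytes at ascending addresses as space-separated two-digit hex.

Two's complement of -1740022062 in 32 bits: 1740022062 = 0x67B6A12E; invert → 0x98495ED1; add 1 → 0x98495ED2.
Split into bytes (most-significant first): 98 49 5E D2.
Big-endian: lowest address holds the most-significant byte.
So the memory order matches the most-significant-first order: 98 49 5E D2.

98 49 5E D2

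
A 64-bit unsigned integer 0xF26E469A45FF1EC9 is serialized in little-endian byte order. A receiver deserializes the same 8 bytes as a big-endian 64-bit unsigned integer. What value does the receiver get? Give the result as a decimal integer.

14492301325330968306

Stored little-endian, the bytes at ascending addresses are C9 1E FF 45 9A 46 6E F2.
Read back as big-endian, the last byte is least significant, giving 0xC91EFF459A466EF2.
0xC91EFF459A466EF2 = 14492301325330968306.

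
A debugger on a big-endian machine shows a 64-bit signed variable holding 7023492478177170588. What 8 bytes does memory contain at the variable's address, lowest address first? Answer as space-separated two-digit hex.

7023492478177170588 in hexadecimal, padded to 64 bits, is 0x617875326460D49C.
Split into bytes (most-significant first): 61 78 75 32 64 60 D4 9C.
In big-endian order the high byte comes first in memory.
So the memory order matches the most-significant-first order: 61 78 75 32 64 60 D4 9C.

61 78 75 32 64 60 D4 9C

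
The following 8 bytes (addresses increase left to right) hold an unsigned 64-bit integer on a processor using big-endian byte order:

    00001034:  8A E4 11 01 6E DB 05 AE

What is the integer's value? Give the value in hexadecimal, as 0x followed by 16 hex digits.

Big-endian: lowest address holds the most-significant byte.
The bytes are already most-significant first: 0x8AE411016EDB05AE.

0x8AE411016EDB05AE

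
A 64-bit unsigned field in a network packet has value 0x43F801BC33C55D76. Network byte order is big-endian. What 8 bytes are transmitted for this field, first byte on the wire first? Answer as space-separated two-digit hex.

43 F8 01 BC 33 C5 5D 76

Split into bytes (most-significant first): 43 F8 01 BC 33 C5 5D 76.
Big-endian: lowest address holds the most-significant byte.
So the memory order matches the most-significant-first order: 43 F8 01 BC 33 C5 5D 76.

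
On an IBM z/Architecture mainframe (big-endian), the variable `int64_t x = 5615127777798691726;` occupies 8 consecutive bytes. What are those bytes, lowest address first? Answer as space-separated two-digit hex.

5615127777798691726 in hexadecimal, padded to 64 bits, is 0x4DECF0F6B41E9B8E.
Split into bytes (most-significant first): 4D EC F0 F6 B4 1E 9B 8E.
Big-endian stores the most-significant byte at the lowest address.
So the memory order matches the most-significant-first order: 4D EC F0 F6 B4 1E 9B 8E.

4D EC F0 F6 B4 1E 9B 8E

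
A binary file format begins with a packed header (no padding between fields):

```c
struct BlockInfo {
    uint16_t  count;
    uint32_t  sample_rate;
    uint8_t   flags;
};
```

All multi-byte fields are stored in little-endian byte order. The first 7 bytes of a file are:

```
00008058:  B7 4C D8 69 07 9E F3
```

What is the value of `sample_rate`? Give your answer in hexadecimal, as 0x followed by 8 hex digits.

`sample_rate` follows `count` (2 bytes), so it starts at byte offset 2 and occupies 4 bytes.
Bytes at offsets 2..5: D8 69 07 9E.
In little-endian order the low byte comes first in memory.
Reassemble most-significant byte first: 9E 07 69 D8 → 0x9E0769D8.

0x9E0769D8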